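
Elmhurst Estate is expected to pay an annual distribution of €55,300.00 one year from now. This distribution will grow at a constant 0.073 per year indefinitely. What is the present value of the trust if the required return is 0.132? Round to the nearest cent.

€937288.14

Growing perpetuity: P = D₁ / (r − g) = €55,300.0000 / (0.132 − 0.073) = €937,288.14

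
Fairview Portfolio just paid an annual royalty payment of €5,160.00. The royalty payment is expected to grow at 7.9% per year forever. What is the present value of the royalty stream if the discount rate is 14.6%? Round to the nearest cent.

D₁ = D₀ × (1 + g) = €5,160.00 × 1.079 = €5,567.6400
Growing perpetuity: P = D₁ / (r − g) = €5,567.6400 / (0.146 − 0.079) = €83,099.10

€83099.10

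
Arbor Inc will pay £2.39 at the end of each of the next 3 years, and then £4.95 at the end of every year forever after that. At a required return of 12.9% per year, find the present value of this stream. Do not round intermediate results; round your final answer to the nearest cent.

PV of 3-year annuity: £2.39 × [1 − (1+0.129)^−3] / 0.129 = 5.65275
Perpetuity value at year 3: £4.95 / 0.129 = 38.37209
PV of perpetuity: 38.37209 / (1+0.129)^3 = 26.66451
Total PV = 5.65275 + 26.66451 = 32.31726

£32.32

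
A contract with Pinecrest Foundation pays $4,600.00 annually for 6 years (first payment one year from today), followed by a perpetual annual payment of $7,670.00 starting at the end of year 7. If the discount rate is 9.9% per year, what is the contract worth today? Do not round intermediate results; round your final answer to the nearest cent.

PV of 6-year annuity: $4,600.00 × [1 − (1+0.099)^−6] / 0.099 = 20093.04630
Perpetuity value at year 6: $7,670.00 / 0.099 = 77474.74747
PV of perpetuity: 77474.74747 / (1+0.099)^6 = 43971.77680
Total PV = 20093.04630 + 43971.77680 = 64064.82310

$64064.82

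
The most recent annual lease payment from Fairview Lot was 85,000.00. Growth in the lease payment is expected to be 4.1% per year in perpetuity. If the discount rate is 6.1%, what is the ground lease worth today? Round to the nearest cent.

4424250.00

D₁ = D₀ × (1 + g) = 85,000.00 × 1.041 = 88,485.0000
Growing perpetuity: P = D₁ / (r − g) = 88,485.0000 / (0.061 − 0.041) = 4,424,250.00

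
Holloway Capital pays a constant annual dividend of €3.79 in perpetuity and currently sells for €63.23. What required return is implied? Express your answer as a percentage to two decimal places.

5.99%

P = C/r ⇒ r = C/P = €3.79/€63.23 = 0.059940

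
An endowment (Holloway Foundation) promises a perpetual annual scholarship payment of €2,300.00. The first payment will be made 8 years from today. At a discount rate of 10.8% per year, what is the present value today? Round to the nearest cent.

Value at end of year 7: C / r = €2,300.00 / 0.108 = €21,296.2963
Discount to today: PV = €21,296.2963 / (1 + 0.108)^7 = €21,296.2963 / 2.050115 = €10,387.85

€10387.85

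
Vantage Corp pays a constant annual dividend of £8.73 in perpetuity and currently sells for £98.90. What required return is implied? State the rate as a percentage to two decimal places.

8.83%

P = C/r ⇒ r = C/P = £8.73/£98.90 = 0.088271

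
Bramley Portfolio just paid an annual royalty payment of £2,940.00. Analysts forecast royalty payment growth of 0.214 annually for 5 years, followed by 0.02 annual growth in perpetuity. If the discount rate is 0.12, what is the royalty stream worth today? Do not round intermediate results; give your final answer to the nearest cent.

D_1 = 3569.16000
D_2 = 4332.96024
D_3 = 5260.21373
D_4 = 6385.89947
D_5 = 7752.48196
Terminal value at year 5: TV = D_5×(1+g_2)/(r−g_2) = 7907.53160/0.1 = 79075.31596
P_0 = D_1/(1+r)^1 + D_2/(1+r)^2 + D_3/(1+r)^3 + D_4/(1+r)^4 + D_5/(1+r)^5 + TV/(1+r)^5
    = 3186.75000 + 3454.20937 + 3744.11623 + 4058.35456 + 4398.96646 + 44869.45790 = 63711.85453

£63711.85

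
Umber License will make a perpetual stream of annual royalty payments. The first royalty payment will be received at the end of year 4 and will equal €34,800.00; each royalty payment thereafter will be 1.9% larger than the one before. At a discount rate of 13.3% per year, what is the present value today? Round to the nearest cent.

€209886.58

Value at end of year 3: C₁ / (r − g) = €34,800.00 / (0.133 − 0.019) = €305,263.1579
Discount to today: PV = €305,263.1579 / (1 + 0.133)^3 = €305,263.1579 / 1.454420 = €209,886.58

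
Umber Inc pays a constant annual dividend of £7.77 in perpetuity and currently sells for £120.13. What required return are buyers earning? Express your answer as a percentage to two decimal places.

P = C/r ⇒ r = C/P = £7.77/£120.13 = 0.064680

6.47%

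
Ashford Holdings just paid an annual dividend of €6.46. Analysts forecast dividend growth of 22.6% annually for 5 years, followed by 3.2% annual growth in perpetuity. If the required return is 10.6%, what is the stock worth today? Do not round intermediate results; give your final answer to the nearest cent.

€195.25

D_1 = 7.91996
D_2 = 9.70987
D_3 = 11.90430
D_4 = 14.59467
D_5 = 17.89307
Terminal value at year 5: TV = D_5×(1+g_2)/(r−g_2) = 18.46565/0.074 = 249.53579
P_0 = D_1/(1+r)^1 + D_2/(1+r)^2 + D_3/(1+r)^3 + D_4/(1+r)^4 + D_5/(1+r)^5 + TV/(1+r)^5
    = 7.16090 + 7.93786 + 8.79911 + 9.75380 + 10.81208 + 150.78468 = 195.24842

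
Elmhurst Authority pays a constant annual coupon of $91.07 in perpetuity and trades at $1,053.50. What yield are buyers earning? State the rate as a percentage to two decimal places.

8.64%

P = C/r ⇒ r = C/P = $91.07/$1,053.50 = 0.086445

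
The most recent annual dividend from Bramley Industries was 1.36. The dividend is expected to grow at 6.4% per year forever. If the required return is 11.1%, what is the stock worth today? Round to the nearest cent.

D₁ = D₀ × (1 + g) = 1.36 × 1.064 = 1.4470
Growing perpetuity: P = D₁ / (r − g) = 1.4470 / (0.111 − 0.064) = 30.79

30.79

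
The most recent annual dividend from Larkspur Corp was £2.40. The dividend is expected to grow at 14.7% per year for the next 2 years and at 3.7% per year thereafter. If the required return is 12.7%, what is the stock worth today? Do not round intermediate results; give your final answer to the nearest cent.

D_1 = 2.75280
D_2 = 3.15746
Terminal value at year 2: TV = D_2×(1+g_2)/(r−g_2) = 3.27429/0.09 = 36.38097
P_0 = D_1/(1+r)^1 + D_2/(1+r)^2 + TV/(1+r)^2
    = 2.44259 + 2.48594 + 28.64353 = 33.57206

£33.57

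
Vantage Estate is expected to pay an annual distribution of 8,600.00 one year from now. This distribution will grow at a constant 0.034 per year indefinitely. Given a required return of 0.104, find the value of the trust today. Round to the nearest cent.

122857.14

Growing perpetuity: P = D₁ / (r − g) = 8,600.0000 / (0.104 − 0.034) = 122,857.14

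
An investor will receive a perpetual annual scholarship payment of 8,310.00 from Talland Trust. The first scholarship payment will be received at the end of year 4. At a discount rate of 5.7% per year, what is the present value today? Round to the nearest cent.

123452.87

Value at end of year 3: C / r = 8,310.00 / 0.057 = 145,789.4737
Discount to today: PV = 145,789.4737 / (1 + 0.057)^3 = 145,789.4737 / 1.180932 = 123,452.87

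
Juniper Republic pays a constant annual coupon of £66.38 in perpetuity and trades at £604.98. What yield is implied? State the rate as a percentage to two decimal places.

P = C/r ⇒ r = C/P = £66.38/£604.98 = 0.109723

10.97%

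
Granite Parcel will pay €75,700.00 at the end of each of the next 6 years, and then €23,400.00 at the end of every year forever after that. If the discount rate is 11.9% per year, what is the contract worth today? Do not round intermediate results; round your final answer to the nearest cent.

€412275.63

PV of 6-year annuity: €75,700.00 × [1 − (1+0.119)^−6] / 0.119 = 312117.00444
Perpetuity value at year 6: €23,400.00 / 0.119 = 196638.65546
PV of perpetuity: 196638.65546 / (1+0.119)^6 = 100158.63031
Total PV = 312117.00444 + 100158.63031 = 412275.63475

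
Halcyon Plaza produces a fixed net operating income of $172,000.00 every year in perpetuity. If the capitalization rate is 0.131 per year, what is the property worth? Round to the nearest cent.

$1312977.10

Level perpetuity: PV = C / r = $172,000.00 / 0.131 = $1,312,977.10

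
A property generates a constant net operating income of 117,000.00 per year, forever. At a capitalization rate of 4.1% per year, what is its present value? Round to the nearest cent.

Level perpetuity: PV = C / r = 117,000.00 / 0.041 = 2,853,658.54

2853658.54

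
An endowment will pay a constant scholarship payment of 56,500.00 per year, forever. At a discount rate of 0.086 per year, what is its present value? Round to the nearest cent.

Level perpetuity: PV = C / r = 56,500.00 / 0.086 = 656,976.74

656976.74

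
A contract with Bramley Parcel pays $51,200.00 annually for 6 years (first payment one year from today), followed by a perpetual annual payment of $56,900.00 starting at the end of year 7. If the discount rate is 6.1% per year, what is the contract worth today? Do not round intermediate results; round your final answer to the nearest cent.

$904845.98

PV of 6-year annuity: $51,200.00 × [1 − (1+0.061)^−6] / 0.061 = 250977.91761
Perpetuity value at year 6: $56,900.00 / 0.061 = 932786.88525
PV of perpetuity: 932786.88525 / (1+0.061)^6 = 653868.06665
Total PV = 250977.91761 + 653868.06665 = 904845.98426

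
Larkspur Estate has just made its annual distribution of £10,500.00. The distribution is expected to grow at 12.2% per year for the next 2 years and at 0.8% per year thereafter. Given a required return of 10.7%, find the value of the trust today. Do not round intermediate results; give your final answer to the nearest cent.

£131254.74

D_1 = 11781.00000
D_2 = 13218.28200
Terminal value at year 2: TV = D_2×(1+g_2)/(r−g_2) = 13324.02826/0.099 = 134586.14400
P_0 = D_1/(1+r)^1 + D_2/(1+r)^2 + TV/(1+r)^2
    = 10642.27642 + 10786.48071 + 109825.98541 = 131254.74255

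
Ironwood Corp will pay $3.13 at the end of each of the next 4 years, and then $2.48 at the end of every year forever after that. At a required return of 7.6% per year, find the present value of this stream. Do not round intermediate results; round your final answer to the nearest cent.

$34.80

PV of 4-year annuity: $3.13 × [1 − (1+0.076)^−4] / 0.076 = 10.45993
Perpetuity value at year 4: $2.48 / 0.076 = 32.63158
PV of perpetuity: 32.63158 / (1+0.076)^4 = 24.34384
Total PV = 10.45993 + 24.34384 = 34.80377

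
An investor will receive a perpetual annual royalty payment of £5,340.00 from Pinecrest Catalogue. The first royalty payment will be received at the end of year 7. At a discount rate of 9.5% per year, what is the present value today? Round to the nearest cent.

Value at end of year 6: C / r = £5,340.00 / 0.095 = £56,210.5263
Discount to today: PV = £56,210.5263 / (1 + 0.095)^6 = £56,210.5263 / 1.723791 = £32,608.66

£32608.66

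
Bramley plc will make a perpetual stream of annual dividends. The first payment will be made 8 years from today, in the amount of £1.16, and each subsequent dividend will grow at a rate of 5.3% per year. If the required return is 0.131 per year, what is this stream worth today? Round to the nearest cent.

£6.28

Value at end of year 7: C₁ / (r − g) = £1.16 / (0.131 − 0.053) = £14.8718
Discount to today: PV = £14.8718 / (1 + 0.131)^7 = £14.8718 / 2.367218 = £6.28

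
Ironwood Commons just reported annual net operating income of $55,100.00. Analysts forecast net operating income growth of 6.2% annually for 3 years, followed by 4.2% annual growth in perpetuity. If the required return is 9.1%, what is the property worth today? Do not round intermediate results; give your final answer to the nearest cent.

D_1 = 58516.20000
D_2 = 62144.20440
D_3 = 65997.14507
Terminal value at year 3: TV = D_3×(1+g_2)/(r−g_2) = 68769.02517/0.049 = 1403449.49318
P_0 = D_1/(1+r)^1 + D_2/(1+r)^2 + D_3/(1+r)^3 + TV/(1+r)^3
    = 53635.38038 + 52209.69200 + 50821.90000 + 1080743.26124 = 1237410.23363

$1237410.23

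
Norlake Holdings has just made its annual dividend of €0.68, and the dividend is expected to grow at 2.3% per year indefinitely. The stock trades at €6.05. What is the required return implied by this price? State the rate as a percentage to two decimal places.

D₁ = €0.68 × 1.023 = €0.6956
P = D₁/(r − g) ⇒ r = D₁/P + g = €0.6956/€6.05 + 0.023 = 0.114982 + 0.023 = 0.137982

13.80%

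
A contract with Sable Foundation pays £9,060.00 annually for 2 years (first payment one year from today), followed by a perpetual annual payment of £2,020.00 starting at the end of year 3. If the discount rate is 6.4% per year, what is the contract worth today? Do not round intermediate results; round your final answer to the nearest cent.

PV of 2-year annuity: £9,060.00 × [1 − (1+0.064)^−2] / 0.064 = 16517.89248
Perpetuity value at year 2: £2,020.00 / 0.064 = 31562.50000
PV of perpetuity: 31562.50000 / (1+0.064)^2 = 27879.70278
Total PV = 16517.89248 + 27879.70278 = 44397.59526

£44397.60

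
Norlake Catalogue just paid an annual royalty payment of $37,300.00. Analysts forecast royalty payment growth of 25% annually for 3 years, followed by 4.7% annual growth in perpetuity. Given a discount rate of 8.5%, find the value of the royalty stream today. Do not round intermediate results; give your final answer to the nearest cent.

D_1 = 46625.00000
D_2 = 58281.25000
D_3 = 72851.56250
Terminal value at year 3: TV = D_3×(1+g_2)/(r−g_2) = 76275.58594/0.038 = 2007252.26151
P_0 = D_1/(1+r)^1 + D_2/(1+r)^2 + D_3/(1+r)^3 + TV/(1+r)^3
    = 42972.35023 + 49507.31593 + 57036.07826 + 1571494.05113 = 1721009.79556

$1721009.80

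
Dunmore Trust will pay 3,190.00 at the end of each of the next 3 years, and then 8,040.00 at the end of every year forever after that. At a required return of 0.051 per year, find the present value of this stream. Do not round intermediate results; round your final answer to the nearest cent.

PV of 3-year annuity: 3,190.00 × [1 − (1+0.051)^−3] / 0.051 = 8670.90883
Perpetuity value at year 3: 8,040.00 / 0.051 = 157647.05882
PV of perpetuity: 157647.05882 / (1+0.051)^3 = 135793.10678
Total PV = 8670.90883 + 135793.10678 = 144464.01561

144464.02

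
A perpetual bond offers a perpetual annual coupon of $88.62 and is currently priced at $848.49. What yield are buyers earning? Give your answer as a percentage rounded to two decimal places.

P = C/r ⇒ r = C/P = $88.62/$848.49 = 0.104444

10.44%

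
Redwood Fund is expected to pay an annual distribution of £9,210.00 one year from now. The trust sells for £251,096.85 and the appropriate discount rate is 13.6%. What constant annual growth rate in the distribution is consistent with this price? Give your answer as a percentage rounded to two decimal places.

9.93%

P = D₁/(r−g) ⇒ g = r − D₁/P = 0.136 − £9,210.00/£251,096.85 = 0.099321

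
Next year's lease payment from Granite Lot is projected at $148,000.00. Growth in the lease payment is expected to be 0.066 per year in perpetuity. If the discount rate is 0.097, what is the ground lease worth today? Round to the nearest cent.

Growing perpetuity: P = D₁ / (r − g) = $148,000.0000 / (0.097 − 0.066) = $4,774,193.55

$4774193.55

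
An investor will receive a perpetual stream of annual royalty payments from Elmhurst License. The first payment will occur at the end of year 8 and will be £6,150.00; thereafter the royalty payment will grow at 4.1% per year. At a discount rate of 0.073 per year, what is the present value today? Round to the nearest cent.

Value at end of year 7: C₁ / (r − g) = £6,150.00 / (0.073 − 0.041) = £192,187.5000
Discount to today: PV = £192,187.5000 / (1 + 0.073)^7 = £192,187.5000 / 1.637563 = £117,361.89

£117361.89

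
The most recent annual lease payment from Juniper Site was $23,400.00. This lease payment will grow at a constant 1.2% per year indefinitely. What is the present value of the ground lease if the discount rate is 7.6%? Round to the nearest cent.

$370012.50

D₁ = D₀ × (1 + g) = $23,400.00 × 1.012 = $23,680.8000
Growing perpetuity: P = D₁ / (r − g) = $23,680.8000 / (0.076 − 0.012) = $370,012.50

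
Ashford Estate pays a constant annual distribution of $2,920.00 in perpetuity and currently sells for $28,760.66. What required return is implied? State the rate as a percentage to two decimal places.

P = C/r ⇒ r = C/P = $2,920.00/$28,760.66 = 0.101528

10.15%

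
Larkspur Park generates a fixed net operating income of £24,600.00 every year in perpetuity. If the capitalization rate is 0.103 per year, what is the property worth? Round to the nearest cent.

Level perpetuity: PV = C / r = £24,600.00 / 0.103 = £238,834.95

£238834.95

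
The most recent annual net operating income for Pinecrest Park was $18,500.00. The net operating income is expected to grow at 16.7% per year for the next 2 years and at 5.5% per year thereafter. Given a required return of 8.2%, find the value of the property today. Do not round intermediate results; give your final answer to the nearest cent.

$882380.47

D_1 = 21589.50000
D_2 = 25194.94650
Terminal value at year 2: TV = D_2×(1+g_2)/(r−g_2) = 26580.66856/0.027 = 984469.20583
P_0 = D_1/(1+r)^1 + D_2/(1+r)^2 + TV/(1+r)^2
    = 19953.32717 + 21520.82515 + 840906.31595 = 882380.46827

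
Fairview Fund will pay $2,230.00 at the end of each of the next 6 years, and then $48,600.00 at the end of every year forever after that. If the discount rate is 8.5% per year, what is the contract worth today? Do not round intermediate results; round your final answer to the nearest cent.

$360614.87

PV of 6-year annuity: $2,230.00 × [1 − (1+0.085)^−6] / 0.085 = 10154.49939
Perpetuity value at year 6: $48,600.00 / 0.085 = 571764.70588
PV of perpetuity: 571764.70588 / (1+0.085)^6 = 350460.36944
Total PV = 10154.49939 + 350460.36944 = 360614.86883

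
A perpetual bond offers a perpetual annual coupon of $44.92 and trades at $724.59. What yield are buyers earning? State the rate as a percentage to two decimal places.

6.20%

P = C/r ⇒ r = C/P = $44.92/$724.59 = 0.061994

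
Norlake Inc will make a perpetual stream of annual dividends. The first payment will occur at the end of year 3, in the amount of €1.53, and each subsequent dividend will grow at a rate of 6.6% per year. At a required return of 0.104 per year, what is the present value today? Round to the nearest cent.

Value at end of year 2: C₁ / (r − g) = €1.53 / (0.104 − 0.066) = €40.2632
Discount to today: PV = €40.2632 / (1 + 0.104)^2 = €40.2632 / 1.218816 = €33.03

€33.03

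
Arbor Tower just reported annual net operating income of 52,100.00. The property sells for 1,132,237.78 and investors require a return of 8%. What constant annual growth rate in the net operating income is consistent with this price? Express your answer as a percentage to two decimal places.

P = D₀(1+g)/(r−g) ⇒ P(r−g) = D₀(1+g) ⇒ g(P+D₀) = P·r − D₀
g = (P·r − D₀)/(P + D₀) = (1,132,237.78×0.08 − 52,100.00) / (1,132,237.78 + 52,100.00) = 0.032490

3.25%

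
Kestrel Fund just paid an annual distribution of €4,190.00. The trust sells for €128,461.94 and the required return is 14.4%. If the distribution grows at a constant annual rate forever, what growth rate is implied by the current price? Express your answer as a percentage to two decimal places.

P = D₀(1+g)/(r−g) ⇒ P(r−g) = D₀(1+g) ⇒ g(P+D₀) = P·r − D₀
g = (P·r − D₀)/(P + D₀) = (€128,461.94×0.144 − €4,190.00) / (€128,461.94 + €4,190.00) = 0.107865

10.79%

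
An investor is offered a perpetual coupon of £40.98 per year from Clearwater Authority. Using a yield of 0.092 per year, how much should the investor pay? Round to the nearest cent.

Level perpetuity: PV = C / r = £40.98 / 0.092 = £445.43

£445.43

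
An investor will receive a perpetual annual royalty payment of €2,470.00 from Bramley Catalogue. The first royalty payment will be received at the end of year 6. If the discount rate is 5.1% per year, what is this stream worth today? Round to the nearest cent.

€37767.06

Value at end of year 5: C / r = €2,470.00 / 0.051 = €48,431.3725
Discount to today: PV = €48,431.3725 / (1 + 0.051)^5 = €48,431.3725 / 1.282371 = €37,767.06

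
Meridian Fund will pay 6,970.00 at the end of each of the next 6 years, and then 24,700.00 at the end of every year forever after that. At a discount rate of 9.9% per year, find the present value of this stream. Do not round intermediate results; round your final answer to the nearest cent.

PV of 6-year annuity: 6,970.00 × [1 − (1+0.099)^−6] / 0.099 = 30445.33320
Perpetuity value at year 6: 24,700.00 / 0.099 = 249494.94949
PV of perpetuity: 249494.94949 / (1+0.099)^6 = 141604.02698
Total PV = 30445.33320 + 141604.02698 = 172049.36017

172049.36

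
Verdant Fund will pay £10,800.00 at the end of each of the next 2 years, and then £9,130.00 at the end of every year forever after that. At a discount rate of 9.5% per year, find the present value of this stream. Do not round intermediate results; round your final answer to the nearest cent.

£99023.18

PV of 2-year annuity: £10,800.00 × [1 − (1+0.095)^−2] / 0.095 = 18870.33214
Perpetuity value at year 2: £9,130.00 / 0.095 = 96105.26316
PV of perpetuity: 96105.26316 / (1+0.095)^2 = 80152.84348
Total PV = 18870.33214 + 80152.84348 = 99023.17563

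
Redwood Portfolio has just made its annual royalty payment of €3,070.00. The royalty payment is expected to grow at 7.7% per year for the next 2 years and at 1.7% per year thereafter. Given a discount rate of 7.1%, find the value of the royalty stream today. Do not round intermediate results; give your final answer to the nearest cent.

D_1 = 3306.39000
D_2 = 3560.98203
Terminal value at year 2: TV = D_2×(1+g_2)/(r−g_2) = 3621.51872/0.054 = 67065.16157
P_0 = D_1/(1+r)^1 + D_2/(1+r)^2 + TV/(1+r)^2
    = 3087.19888 + 3104.49411 + 58467.97243 = 64659.66542

€64659.67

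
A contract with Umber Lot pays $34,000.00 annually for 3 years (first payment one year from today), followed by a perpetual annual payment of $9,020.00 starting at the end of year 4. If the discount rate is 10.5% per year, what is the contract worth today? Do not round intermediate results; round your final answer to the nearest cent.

PV of 3-year annuity: $34,000.00 × [1 − (1+0.105)^−3] / 0.105 = 83814.19772
Perpetuity value at year 3: $9,020.00 / 0.105 = 85904.76190
PV of perpetuity: 85904.76190 / (1+0.105)^3 = 63669.34827
Total PV = 83814.19772 + 63669.34827 = 147483.54599

$147483.55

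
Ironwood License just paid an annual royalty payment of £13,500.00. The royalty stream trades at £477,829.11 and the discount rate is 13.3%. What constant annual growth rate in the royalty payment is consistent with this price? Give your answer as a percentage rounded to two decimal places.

10.19%

P = D₀(1+g)/(r−g) ⇒ P(r−g) = D₀(1+g) ⇒ g(P+D₀) = P·r − D₀
g = (P·r − D₀)/(P + D₀) = (£477,829.11×0.133 − £13,500.00) / (£477,829.11 + £13,500.00) = 0.101869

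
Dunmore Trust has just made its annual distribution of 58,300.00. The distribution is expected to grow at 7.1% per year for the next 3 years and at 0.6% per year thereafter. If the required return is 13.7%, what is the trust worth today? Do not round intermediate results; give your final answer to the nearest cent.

529550.81

D_1 = 62439.30000
D_2 = 66872.49030
D_3 = 71620.43711
Terminal value at year 3: TV = D_3×(1+g_2)/(r−g_2) = 72050.15973/0.131 = 550001.21934
P_0 = D_1/(1+r)^1 + D_2/(1+r)^2 + D_3/(1+r)^3 + TV/(1+r)^3
    = 54915.83113 + 51728.10479 + 48725.41797 + 374181.45401 = 529550.80790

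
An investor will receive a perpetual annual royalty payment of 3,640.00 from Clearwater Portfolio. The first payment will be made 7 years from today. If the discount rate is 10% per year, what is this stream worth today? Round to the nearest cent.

Value at end of year 6: C / r = 3,640.00 / 0.1 = 36,400.0000
Discount to today: PV = 36,400.0000 / (1 + 0.1)^6 = 36,400.0000 / 1.771561 = 20,546.85

20546.85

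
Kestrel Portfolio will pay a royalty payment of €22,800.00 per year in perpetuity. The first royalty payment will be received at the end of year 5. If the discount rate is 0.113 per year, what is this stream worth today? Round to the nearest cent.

Value at end of year 4: C / r = €22,800.00 / 0.113 = €201,769.9115
Discount to today: PV = €201,769.9115 / (1 + 0.113)^4 = €201,769.9115 / 1.534549 = €131,484.86

€131484.86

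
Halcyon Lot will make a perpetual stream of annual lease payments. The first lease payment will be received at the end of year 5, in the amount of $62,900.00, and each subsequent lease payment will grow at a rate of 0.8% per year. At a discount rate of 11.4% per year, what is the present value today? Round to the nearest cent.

$385304.44

Value at end of year 4: C₁ / (r − g) = $62,900.00 / (0.114 − 0.008) = $593,396.2264
Discount to today: PV = $593,396.2264 / (1 + 0.114)^4 = $593,396.2264 / 1.540071 = $385,304.44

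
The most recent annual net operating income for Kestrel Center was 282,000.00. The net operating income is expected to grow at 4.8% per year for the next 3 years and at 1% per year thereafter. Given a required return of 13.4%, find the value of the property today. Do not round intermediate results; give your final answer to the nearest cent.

2537029.03

D_1 = 295536.00000
D_2 = 309721.72800
D_3 = 324588.37094
Terminal value at year 3: TV = D_3×(1+g_2)/(r−g_2) = 327834.25465/0.124 = 2643824.63430
P_0 = D_1/(1+r)^1 + D_2/(1+r)^2 + D_3/(1+r)^3 + TV/(1+r)^3
    = 260613.75661 + 240849.39765 + 222583.92305 + 1812981.95384 = 2537029.03114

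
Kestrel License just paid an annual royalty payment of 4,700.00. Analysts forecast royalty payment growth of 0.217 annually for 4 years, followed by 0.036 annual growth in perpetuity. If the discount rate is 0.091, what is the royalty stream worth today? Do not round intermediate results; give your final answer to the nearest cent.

161966.96

D_1 = 5719.90000
D_2 = 6961.11830
D_3 = 8471.68097
D_4 = 10310.03574
Terminal value at year 4: TV = D_4×(1+g_2)/(r−g_2) = 10681.19703/0.055 = 194203.58234
P_0 = D_1/(1+r)^1 + D_2/(1+r)^2 + D_3/(1+r)^3 + D_4/(1+r)^4 + TV/(1+r)^4
    = 5242.80477 + 5848.29826 + 6523.72042 + 7277.14735 + 137074.99364 = 161966.96444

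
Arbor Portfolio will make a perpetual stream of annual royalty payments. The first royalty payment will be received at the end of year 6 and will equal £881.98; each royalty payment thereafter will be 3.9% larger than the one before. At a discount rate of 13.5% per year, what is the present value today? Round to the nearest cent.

£4877.62

Value at end of year 5: C₁ / (r − g) = £881.98 / (0.135 − 0.039) = £9,187.2917
Discount to today: PV = £9,187.2917 / (1 + 0.135)^5 = £9,187.2917 / 1.883559 = £4,877.62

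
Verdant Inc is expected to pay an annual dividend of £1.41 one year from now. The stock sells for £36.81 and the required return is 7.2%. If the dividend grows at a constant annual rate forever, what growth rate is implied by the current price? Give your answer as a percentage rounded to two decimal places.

3.37%

P = D₁/(r−g) ⇒ g = r − D₁/P = 0.072 − £1.41/£36.81 = 0.033695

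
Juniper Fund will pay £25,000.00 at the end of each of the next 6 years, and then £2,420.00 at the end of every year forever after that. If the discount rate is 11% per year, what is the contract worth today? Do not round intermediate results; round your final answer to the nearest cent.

£117525.54

PV of 6-year annuity: £25,000.00 × [1 − (1+0.11)^−6] / 0.11 = 105763.44634
Perpetuity value at year 6: £2,420.00 / 0.11 = 22000.00000
PV of perpetuity: 22000.00000 / (1+0.11)^6 = 11762.09839
Total PV = 105763.44634 + 11762.09839 = 117525.54474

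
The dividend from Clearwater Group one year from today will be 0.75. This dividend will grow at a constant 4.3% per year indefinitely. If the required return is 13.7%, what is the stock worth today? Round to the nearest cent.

Growing perpetuity: P = D₁ / (r − g) = 0.7500 / (0.137 − 0.043) = 7.98

7.98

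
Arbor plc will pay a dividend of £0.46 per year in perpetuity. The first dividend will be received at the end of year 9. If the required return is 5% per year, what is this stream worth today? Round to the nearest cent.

£6.23

Value at end of year 8: C / r = £0.46 / 0.05 = £9.2000
Discount to today: PV = £9.2000 / (1 + 0.05)^8 = £9.2000 / 1.477455 = £6.23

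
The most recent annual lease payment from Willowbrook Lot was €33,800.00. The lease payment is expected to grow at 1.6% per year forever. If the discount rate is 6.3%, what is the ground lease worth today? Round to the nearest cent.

€730655.32

D₁ = D₀ × (1 + g) = €33,800.00 × 1.016 = €34,340.8000
Growing perpetuity: P = D₁ / (r − g) = €34,340.8000 / (0.063 − 0.016) = €730,655.32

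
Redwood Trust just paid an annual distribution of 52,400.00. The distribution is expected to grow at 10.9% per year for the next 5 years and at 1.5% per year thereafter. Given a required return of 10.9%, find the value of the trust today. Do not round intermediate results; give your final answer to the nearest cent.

D_1 = 58111.60000
D_2 = 64445.76440
D_3 = 71470.35272
D_4 = 79260.62117
D_5 = 87900.02887
Terminal value at year 5: TV = D_5×(1+g_2)/(r−g_2) = 89218.52931/0.094 = 949133.29049
P_0 = D_1/(1+r)^1 + D_2/(1+r)^2 + D_3/(1+r)^3 + D_4/(1+r)^4 + D_5/(1+r)^5 + TV/(1+r)^5
    = 52400.00000 + 52400.00000 + 52400.00000 + 52400.00000 + 52400.00000 + 565808.51064 = 827808.51064

827808.51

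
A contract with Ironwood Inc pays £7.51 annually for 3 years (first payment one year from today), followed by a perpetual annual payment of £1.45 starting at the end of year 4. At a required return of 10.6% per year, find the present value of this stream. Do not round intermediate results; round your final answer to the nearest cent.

£28.59

PV of 3-year annuity: £7.51 × [1 − (1+0.106)^−3] / 0.106 = 18.48073
Perpetuity value at year 3: £1.45 / 0.106 = 13.67925
PV of perpetuity: 13.67925 / (1+0.106)^3 = 10.11106
Total PV = 18.48073 + 10.11106 = 28.59179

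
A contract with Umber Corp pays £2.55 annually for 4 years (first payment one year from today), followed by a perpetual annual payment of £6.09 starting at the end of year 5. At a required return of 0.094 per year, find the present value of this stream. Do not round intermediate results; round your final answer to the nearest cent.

PV of 4-year annuity: £2.55 × [1 − (1+0.094)^−4] / 0.094 = 8.18927
Perpetuity value at year 4: £6.09 / 0.094 = 64.78723
PV of perpetuity: 64.78723 / (1+0.094)^4 = 45.22933
Total PV = 8.18927 + 45.22933 = 53.41860

£53.42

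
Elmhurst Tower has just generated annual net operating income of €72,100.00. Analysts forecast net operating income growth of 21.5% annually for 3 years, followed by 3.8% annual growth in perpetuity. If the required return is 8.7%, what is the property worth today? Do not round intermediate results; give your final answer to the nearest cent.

€2404288.38

D_1 = 87601.50000
D_2 = 106435.82250
D_3 = 129319.52434
Terminal value at year 3: TV = D_3×(1+g_2)/(r−g_2) = 134233.66626/0.049 = 2739462.57678
P_0 = D_1/(1+r)^1 + D_2/(1+r)^2 + D_3/(1+r)^3 + TV/(1+r)^3
    = 80590.15639 + 90080.07361 + 100687.47879 + 2132930.67307 = 2404288.38186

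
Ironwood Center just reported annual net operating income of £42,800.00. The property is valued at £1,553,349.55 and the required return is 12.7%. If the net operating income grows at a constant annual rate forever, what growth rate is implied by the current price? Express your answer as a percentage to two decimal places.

P = D₀(1+g)/(r−g) ⇒ P(r−g) = D₀(1+g) ⇒ g(P+D₀) = P·r − D₀
g = (P·r − D₀)/(P + D₀) = (£1,553,349.55×0.127 − £42,800.00) / (£1,553,349.55 + £42,800.00) = 0.096780

9.68%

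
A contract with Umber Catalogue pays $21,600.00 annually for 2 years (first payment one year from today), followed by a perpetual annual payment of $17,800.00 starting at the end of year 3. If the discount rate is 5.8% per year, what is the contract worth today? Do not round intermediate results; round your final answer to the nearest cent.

PV of 2-year annuity: $21,600.00 × [1 − (1+0.058)^−2] / 0.058 = 39712.55106
Perpetuity value at year 2: $17,800.00 / 0.058 = 306896.55172
PV of perpetuity: 306896.55172 / (1+0.058)^2 = 274170.46798
Total PV = 39712.55106 + 274170.46798 = 313883.01904

$313883.02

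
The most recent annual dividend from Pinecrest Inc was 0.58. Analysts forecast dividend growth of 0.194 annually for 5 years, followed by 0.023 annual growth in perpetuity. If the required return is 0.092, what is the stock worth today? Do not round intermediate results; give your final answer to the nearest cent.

D_1 = 0.69252
D_2 = 0.82687
D_3 = 0.98728
D_4 = 1.17881
D_5 = 1.40750
Terminal value at year 5: TV = D_5×(1+g_2)/(r−g_2) = 1.43988/0.069 = 20.86778
P_0 = D_1/(1+r)^1 + D_2/(1+r)^2 + D_3/(1+r)^3 + D_4/(1+r)^4 + D_5/(1+r)^5 + TV/(1+r)^5
    = 0.63418 + 0.69341 + 0.75818 + 0.82900 + 0.90643 + 13.43888 = 17.26008

17.26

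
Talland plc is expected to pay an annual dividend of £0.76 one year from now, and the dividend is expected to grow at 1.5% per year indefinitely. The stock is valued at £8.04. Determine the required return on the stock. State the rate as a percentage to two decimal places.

P = D₁/(r − g) ⇒ r = D₁/P + g = £0.7600/£8.04 + 0.015 = 0.094527 + 0.015 = 0.109527

10.95%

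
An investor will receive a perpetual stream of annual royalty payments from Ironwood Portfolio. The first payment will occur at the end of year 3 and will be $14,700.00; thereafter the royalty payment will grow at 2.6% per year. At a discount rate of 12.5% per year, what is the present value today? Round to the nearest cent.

$117321.36

Value at end of year 2: C₁ / (r − g) = $14,700.00 / (0.125 − 0.026) = $148,484.8485
Discount to today: PV = $148,484.8485 / (1 + 0.125)^2 = $148,484.8485 / 1.265625 = $117,321.36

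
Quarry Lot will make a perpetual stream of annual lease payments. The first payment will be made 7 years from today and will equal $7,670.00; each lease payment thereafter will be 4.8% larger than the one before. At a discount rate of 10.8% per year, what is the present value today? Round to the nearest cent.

Value at end of year 6: C₁ / (r − g) = $7,670.00 / (0.108 − 0.048) = $127,833.3333
Discount to today: PV = $127,833.3333 / (1 + 0.108)^6 = $127,833.3333 / 1.850285 = $69,088.47

$69088.47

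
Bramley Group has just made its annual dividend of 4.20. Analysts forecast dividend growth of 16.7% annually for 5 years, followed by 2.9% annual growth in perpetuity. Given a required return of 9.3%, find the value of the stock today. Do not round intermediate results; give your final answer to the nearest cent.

119.37

D_1 = 4.90140
D_2 = 5.71993
D_3 = 6.67516
D_4 = 7.78991
D_5 = 9.09083
Terminal value at year 5: TV = D_5×(1+g_2)/(r−g_2) = 9.35446/0.064 = 146.16351
P_0 = D_1/(1+r)^1 + D_2/(1+r)^2 + D_3/(1+r)^3 + D_4/(1+r)^4 + D_5/(1+r)^5 + TV/(1+r)^5
    = 4.48435 + 4.78796 + 5.11212 + 5.45823 + 5.82777 + 93.69969 = 119.37014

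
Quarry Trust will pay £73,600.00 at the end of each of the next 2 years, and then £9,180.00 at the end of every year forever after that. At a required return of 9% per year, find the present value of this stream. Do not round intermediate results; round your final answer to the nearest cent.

PV of 2-year annuity: £73,600.00 × [1 − (1+0.09)^−2] / 0.09 = 129470.58328
Perpetuity value at year 2: £9,180.00 / 0.09 = 102000.00000
PV of perpetuity: 102000.00000 / (1+0.09)^2 = 85851.35931
Total PV = 129470.58328 + 85851.35931 = 215321.94260

£215321.94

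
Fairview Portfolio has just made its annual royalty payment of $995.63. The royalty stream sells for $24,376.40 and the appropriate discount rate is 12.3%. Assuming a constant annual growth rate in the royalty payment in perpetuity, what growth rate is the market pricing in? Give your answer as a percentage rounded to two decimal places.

P = D₀(1+g)/(r−g) ⇒ P(r−g) = D₀(1+g) ⇒ g(P+D₀) = P·r − D₀
g = (P·r − D₀)/(P + D₀) = ($24,376.40×0.123 − $995.63) / ($24,376.40 + $995.63) = 0.078932

7.89%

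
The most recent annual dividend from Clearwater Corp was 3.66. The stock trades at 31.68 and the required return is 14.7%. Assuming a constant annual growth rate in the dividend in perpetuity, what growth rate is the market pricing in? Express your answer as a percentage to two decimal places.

P = D₀(1+g)/(r−g) ⇒ P(r−g) = D₀(1+g) ⇒ g(P+D₀) = P·r − D₀
g = (P·r − D₀)/(P + D₀) = (31.68×0.147 − 3.66) / (31.68 + 3.66) = 0.028211

2.82%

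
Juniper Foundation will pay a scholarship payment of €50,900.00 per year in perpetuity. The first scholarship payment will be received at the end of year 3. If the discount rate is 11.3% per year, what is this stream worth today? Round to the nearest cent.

Value at end of year 2: C / r = €50,900.00 / 0.113 = €450,442.4779
Discount to today: PV = €450,442.4779 / (1 + 0.113)^2 = €450,442.4779 / 1.238769 = €363,621.04

€363621.04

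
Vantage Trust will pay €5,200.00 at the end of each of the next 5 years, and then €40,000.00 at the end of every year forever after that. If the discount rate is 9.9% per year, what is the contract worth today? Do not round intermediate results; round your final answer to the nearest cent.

€271783.32

PV of 5-year annuity: €5,200.00 × [1 − (1+0.099)^−5] / 0.099 = 19762.55239
Perpetuity value at year 5: €40,000.00 / 0.099 = 404040.40404
PV of perpetuity: 404040.40404 / (1+0.099)^5 = 252020.77028
Total PV = 19762.55239 + 252020.77028 = 271783.32267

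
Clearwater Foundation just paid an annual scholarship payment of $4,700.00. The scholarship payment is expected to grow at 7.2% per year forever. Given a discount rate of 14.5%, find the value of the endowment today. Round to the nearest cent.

D₁ = D₀ × (1 + g) = $4,700.00 × 1.072 = $5,038.4000
Growing perpetuity: P = D₁ / (r − g) = $5,038.4000 / (0.145 − 0.072) = $69,019.18

$69019.18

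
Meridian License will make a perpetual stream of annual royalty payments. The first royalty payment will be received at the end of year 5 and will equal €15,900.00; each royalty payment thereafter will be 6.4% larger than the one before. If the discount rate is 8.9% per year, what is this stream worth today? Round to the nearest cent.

€452215.66

Value at end of year 4: C₁ / (r − g) = €15,900.00 / (0.089 − 0.064) = €636,000.0000
Discount to today: PV = €636,000.0000 / (1 + 0.089)^4 = €636,000.0000 / 1.406409 = €452,215.66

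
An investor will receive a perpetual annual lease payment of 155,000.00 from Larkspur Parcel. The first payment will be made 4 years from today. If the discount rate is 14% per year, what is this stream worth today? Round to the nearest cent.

747289.89

Value at end of year 3: C / r = 155,000.00 / 0.14 = 1,107,142.8571
Discount to today: PV = 1,107,142.8571 / (1 + 0.14)^3 = 1,107,142.8571 / 1.481544 = 747,289.89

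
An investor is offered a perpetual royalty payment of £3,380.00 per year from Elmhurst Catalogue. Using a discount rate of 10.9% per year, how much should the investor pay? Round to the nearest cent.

£31009.17

Level perpetuity: PV = C / r = £3,380.00 / 0.109 = £31,009.17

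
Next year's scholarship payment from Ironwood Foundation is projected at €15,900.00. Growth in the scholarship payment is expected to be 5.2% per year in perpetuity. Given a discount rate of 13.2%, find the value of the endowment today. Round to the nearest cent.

€198750.00

Growing perpetuity: P = D₁ / (r − g) = €15,900.0000 / (0.132 − 0.052) = €198,750.00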